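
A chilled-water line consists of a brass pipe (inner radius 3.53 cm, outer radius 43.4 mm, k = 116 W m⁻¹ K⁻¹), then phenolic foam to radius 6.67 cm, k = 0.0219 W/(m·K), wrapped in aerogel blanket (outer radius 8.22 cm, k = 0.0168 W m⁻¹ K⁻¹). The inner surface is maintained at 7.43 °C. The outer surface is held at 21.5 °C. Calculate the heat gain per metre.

Treat each layer as a resistance in series:
  R'_brass = ln(0.0434/0.0353)/(2πk) = 0.2066/(2π·116) = 2.834×10^-4 m·K/W
  R'_phenolic foam = ln(0.0667/0.0434)/(2πk) = 0.4297/(2π·0.0219) = 3.123 m·K/W
  R'_aerogel blanket = ln(0.0822/0.0667)/(2πk) = 0.2090/(2π·0.0168) = 1.979 m·K/W
ΣR = 2.834×10^-4 + 3.123 + 1.979 = 5.102 m·K/W
Q' = ΔT/ΣR = (7.43 °C − 21.5 °C)/5.102 = -2.76 W/m
(Negative Q' ⇒ heat flows inward; heat gain = 2.76 W/m.)

Q' = 2.76 W/m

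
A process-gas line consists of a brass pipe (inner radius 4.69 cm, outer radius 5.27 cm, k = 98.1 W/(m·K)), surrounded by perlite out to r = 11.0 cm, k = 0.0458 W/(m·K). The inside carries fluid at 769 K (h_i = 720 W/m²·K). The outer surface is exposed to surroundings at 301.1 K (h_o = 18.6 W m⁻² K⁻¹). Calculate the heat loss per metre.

Q' = 177 W/m

Treat each layer as a resistance in series:
  R'_conv,in = 1/(2πr h) = 1/(2π·0.0469·720) = 0.004713 m·K/W
  R'_brass = ln(0.0527/0.0469)/(2πk) = 0.1166/(2π·98.1) = 1.892×10^-4 m·K/W
  R'_perlite = ln(0.110/0.0527)/(2πk) = 0.7359/(2π·0.0458) = 2.557 m·K/W
  R'_conv,out = 1/(2πr h) = 1/(2π·0.110·18.6) = 0.07779 m·K/W
ΣR = 0.004713 + 1.892×10^-4 + 2.557 + 0.07779 = 2.640 m·K/W
Q' = ΔT/ΣR = (769 K − 301.1 K)/2.640 = 177 W/m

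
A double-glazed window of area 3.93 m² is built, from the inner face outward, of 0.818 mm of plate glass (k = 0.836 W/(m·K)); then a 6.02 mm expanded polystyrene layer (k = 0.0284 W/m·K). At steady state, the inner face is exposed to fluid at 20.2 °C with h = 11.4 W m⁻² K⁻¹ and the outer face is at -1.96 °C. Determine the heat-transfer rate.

Series thermal resistances, inner to outer:
  R_conv,in = 1/(hA) = 1/(11.4·3.93) = 0.02232 K/W
  R_plate glass = L/(kA) = 8.18×10^-4/(0.836·3.93) = 2.490×10^-4 K/W
  R_expanded polystyrene = L/(kA) = 0.00602/(0.0284·3.93) = 0.05394 K/W
ΣR = 0.02232 + 2.490×10^-4 + 0.05394 = 0.07651 K/W
Q = ΔT/ΣR = (20.2 °C − -1.96 °C)/0.07651 = 290 W

Q = 290 W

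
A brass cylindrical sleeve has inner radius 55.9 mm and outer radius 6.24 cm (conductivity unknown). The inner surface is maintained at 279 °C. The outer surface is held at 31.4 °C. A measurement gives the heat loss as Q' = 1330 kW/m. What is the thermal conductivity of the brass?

k = 94.0 W/m·K

ΣR = ΔT/Q' = |279 − 31.4|/1.33×10^6 = 1.862×10^-4 m·K/W
ln(r₂/r₁)/(2πk) = 1.862×10^-4 ⇒ k = 0.1100/(2π·1.862×10^-4) = 94.0 W/m·K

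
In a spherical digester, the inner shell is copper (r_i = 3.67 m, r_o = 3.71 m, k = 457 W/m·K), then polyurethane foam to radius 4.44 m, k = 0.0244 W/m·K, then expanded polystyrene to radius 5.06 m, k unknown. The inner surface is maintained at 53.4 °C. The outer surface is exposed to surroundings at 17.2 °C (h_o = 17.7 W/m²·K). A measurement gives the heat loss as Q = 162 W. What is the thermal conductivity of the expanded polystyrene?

k = 0.0279 W/m·K

ΣR = ΔT/Q = |53.4 − 17.2|/162 = 0.2235 K/W
Known resistances:
  R_copper = (1/3.67 − 1/3.71)/(4πk) = 0.002938/(4π·457) = 5.116×10^-7 K/W
  R_polyurethane foam = (1/3.71 − 1/4.44)/(4πk) = 0.04432/(4π·0.0244) = 0.1445 K/W
  R_conv,out = 1/(4πr²h) = 1/(4π·5.06²·17.7) = 1.756×10^-4 K/W
R_expanded polystyrene = ΣR − ΣR_known = 0.2235 − 0.1447 = 0.07880 K/W
(1/r₁−1/r₂)/(4πk) = 0.07880 ⇒ k = 0.02760/(4π·0.07880) = 0.0279 W/m·K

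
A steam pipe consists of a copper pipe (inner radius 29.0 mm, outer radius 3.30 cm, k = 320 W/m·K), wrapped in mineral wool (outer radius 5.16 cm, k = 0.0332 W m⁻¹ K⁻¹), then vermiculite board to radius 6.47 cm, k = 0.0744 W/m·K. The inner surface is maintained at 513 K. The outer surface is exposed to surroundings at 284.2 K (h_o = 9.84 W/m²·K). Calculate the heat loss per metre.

Series thermal resistances, inner to outer:
  R'_copper = ln(0.0330/0.0290)/(2πk) = 0.1292/(2π·320) = 6.426×10^-5 m·K/W
  R'_mineral wool = ln(0.0516/0.0330)/(2πk) = 0.4470/(2π·0.0332) = 2.143 m·K/W
  R'_vermiculite board = ln(0.0647/0.0516)/(2πk) = 0.2262/(2π·0.0744) = 0.4840 m·K/W
  R'_conv,out = 1/(2πr h) = 1/(2π·0.0647·9.84) = 0.2500 m·K/W
ΣR = 6.426×10^-5 + 2.143 + 0.4840 + 0.2500 = 2.877 m·K/W
Q' = ΔT/ΣR = (513 K − 284.2 K)/2.877 = 79.5 W/m

Q' = 79.5 W/m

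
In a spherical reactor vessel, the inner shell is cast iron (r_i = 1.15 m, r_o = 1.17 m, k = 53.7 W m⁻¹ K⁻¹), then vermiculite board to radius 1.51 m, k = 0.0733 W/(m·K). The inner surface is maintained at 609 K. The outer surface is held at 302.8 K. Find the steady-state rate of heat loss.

Q = 1470 W

Treat each layer as a resistance in series:
  R_cast iron = (1/1.15 − 1/1.17)/(4πk) = 0.01486/(4π·53.7) = 2.203×10^-5 K/W
  R_vermiculite board = (1/1.17 − 1/1.51)/(4πk) = 0.1924/(4π·0.0733) = 0.2089 K/W
ΣR = 2.203×10^-5 + 0.2089 = 0.2089 K/W
Q = ΔT/ΣR = (609 K − 302.8 K)/0.2089 = 1470 W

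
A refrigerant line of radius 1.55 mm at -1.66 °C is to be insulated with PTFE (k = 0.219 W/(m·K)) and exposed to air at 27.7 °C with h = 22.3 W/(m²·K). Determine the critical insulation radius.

r_cr = 0.982 cm

For a cylinder, r_cr = k_ins/h = 0.219/22.3 = 0.00982 m = 0.982 cm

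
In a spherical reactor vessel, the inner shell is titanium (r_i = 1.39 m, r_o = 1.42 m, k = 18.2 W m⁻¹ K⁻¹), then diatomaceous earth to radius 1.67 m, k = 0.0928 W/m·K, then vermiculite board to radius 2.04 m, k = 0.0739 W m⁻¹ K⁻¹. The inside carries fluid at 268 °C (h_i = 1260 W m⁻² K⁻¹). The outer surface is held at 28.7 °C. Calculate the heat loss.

Q = 1150 W

Resistance network (inner→outer):
  R_conv,in = 1/(4πr²h) = 1/(4π·1.39²·1260) = 3.269×10^-5 K/W
  R_titanium = (1/1.39 − 1/1.42)/(4πk) = 0.01520/(4π·18.2) = 6.646×10^-5 K/W
  R_diatomaceous earth = (1/1.42 − 1/1.67)/(4πk) = 0.1054/(4π·0.0928) = 0.09040 K/W
  R_vermiculite board = (1/1.67 − 1/2.04)/(4πk) = 0.1086/(4π·0.0739) = 0.1170 K/W
ΣR = 3.269×10^-5 + 6.646×10^-5 + 0.09040 + 0.1170 = 0.2075 K/W
Q = ΔT/ΣR = (268 °C − 28.7 °C)/0.2075 = 1150 W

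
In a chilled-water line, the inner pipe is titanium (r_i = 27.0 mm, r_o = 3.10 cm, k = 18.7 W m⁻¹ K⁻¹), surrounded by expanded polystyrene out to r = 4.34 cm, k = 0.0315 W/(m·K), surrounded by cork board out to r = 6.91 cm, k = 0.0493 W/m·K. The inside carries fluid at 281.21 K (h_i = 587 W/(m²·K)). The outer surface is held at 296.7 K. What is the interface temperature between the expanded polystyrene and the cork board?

Resistance network (inner→outer):
  R'_conv,in = 1/(2πr h) = 1/(2π·0.0270·587) = 0.01004 m·K/W
  R'_titanium = ln(0.0310/0.0270)/(2πk) = 0.1382/(2π·18.7) = 0.001176 m·K/W
  R'_expanded polystyrene = ln(0.0434/0.0310)/(2πk) = 0.3365/(2π·0.0315) = 1.700 m·K/W
  R'_cork board = ln(0.0691/0.0434)/(2πk) = 0.4651/(2π·0.0493) = 1.501 m·K/W
ΣR = 0.01004 + 0.001176 + 1.700 + 1.501 = 3.212 m·K/W
Q' = ΔT/ΣR = (281.21 K − 296.7 K)/3.212 = -4.823 W/m
From the inner boundary to the expanded polystyrene/cork board interface, ΣR_partial = 1.711 m·K/W.
T_interface = T_in − Q'·ΣR_partial = 281.21 K − (-4.823)(1.711) = 289.5 K

T = 289.5 K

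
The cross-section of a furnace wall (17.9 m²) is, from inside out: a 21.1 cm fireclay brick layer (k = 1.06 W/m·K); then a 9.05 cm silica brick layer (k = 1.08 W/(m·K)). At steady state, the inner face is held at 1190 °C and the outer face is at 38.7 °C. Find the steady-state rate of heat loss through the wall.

Q = 72900 W

Series thermal resistances, inner to outer:
  R_fireclay brick = L/(kA) = 0.211/(1.06·17.9) = 0.01112 K/W
  R_silica brick = L/(kA) = 0.0905/(1.08·17.9) = 0.004681 K/W
ΣR = 0.01112 + 0.004681 = 0.01580 K/W
Q = ΔT/ΣR = (1190 °C − 38.7 °C)/0.01580 = 72900 W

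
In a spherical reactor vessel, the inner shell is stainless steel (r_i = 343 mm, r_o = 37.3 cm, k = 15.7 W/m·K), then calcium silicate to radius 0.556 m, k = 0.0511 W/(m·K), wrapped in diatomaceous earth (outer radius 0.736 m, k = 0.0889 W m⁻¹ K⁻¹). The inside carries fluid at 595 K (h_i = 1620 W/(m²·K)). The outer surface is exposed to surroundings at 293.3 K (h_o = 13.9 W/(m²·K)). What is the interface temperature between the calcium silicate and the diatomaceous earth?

Treat each layer as a resistance in series:
  R_conv,in = 1/(4πr²h) = 1/(4π·0.343²·1620) = 4.175×10^-4 K/W
  R_stainless steel = (1/0.343 − 1/0.373)/(4πk) = 0.2345/(4π·15.7) = 0.001189 K/W
  R_calcium silicate = (1/0.373 − 1/0.556)/(4πk) = 0.8824/(4π·0.0511) = 1.374 K/W
  R_diatomaceous earth = (1/0.556 − 1/0.736)/(4πk) = 0.4399/(4π·0.0889) = 0.3937 K/W
  R_conv,out = 1/(4πr²h) = 1/(4π·0.736²·13.9) = 0.01057 K/W
ΣR = 4.175×10^-4 + 0.001189 + 1.374 + 0.3937 + 0.01057 = 1.780 K/W
Q = ΔT/ΣR = (595 K − 293.3 K)/1.780 = 169.5 W
From the inner boundary to the calcium silicate/diatomaceous earth interface, ΣR_partial = 1.376 K/W.
T_interface = T_in − Q·ΣR_partial = 595 K − (169.5)(1.376) = 361.8 K

T = 361.8 K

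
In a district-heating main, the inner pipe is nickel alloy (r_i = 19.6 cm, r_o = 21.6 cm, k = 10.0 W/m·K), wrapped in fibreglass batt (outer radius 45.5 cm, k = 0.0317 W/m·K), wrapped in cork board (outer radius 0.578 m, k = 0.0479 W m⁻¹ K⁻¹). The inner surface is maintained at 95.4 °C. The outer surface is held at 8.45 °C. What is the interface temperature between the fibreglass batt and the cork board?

T = 23.7 °C

Resistance network (inner→outer):
  R'_nickel alloy = ln(0.216/0.196)/(2πk) = 0.09716/(2π·10.0) = 0.001546 m·K/W
  R'_fibreglass batt = ln(0.455/0.216)/(2πk) = 0.7450/(2π·0.0317) = 3.740 m·K/W
  R'_cork board = ln(0.578/0.455)/(2πk) = 0.2393/(2π·0.0479) = 0.7950 m·K/W
ΣR = 0.001546 + 3.740 + 0.7950 = 4.537 m·K/W
Q' = ΔT/ΣR = (95.4 °C − 8.45 °C)/4.537 = 19.16 W/m
From the inner boundary to the fibreglass batt/cork board interface, ΣR_partial = 3.742 m·K/W.
T_interface = T_in − Q'·ΣR_partial = 95.4 °C − (19.16)(3.742) = 23.7 °C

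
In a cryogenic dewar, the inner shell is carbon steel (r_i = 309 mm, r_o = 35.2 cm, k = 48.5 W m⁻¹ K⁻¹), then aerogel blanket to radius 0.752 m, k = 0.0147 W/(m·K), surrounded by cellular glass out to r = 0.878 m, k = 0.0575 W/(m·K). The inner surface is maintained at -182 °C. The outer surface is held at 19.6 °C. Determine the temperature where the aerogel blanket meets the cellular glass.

Series thermal resistances, inner to outer:
  R_carbon steel = (1/0.309 − 1/0.352)/(4πk) = 0.3953/(4π·48.5) = 6.487×10^-4 K/W
  R_aerogel blanket = (1/0.352 − 1/0.752)/(4πk) = 1.511/(4π·0.0147) = 8.180 K/W
  R_cellular glass = (1/0.752 − 1/0.878)/(4πk) = 0.1908/(4π·0.0575) = 0.2641 K/W
ΣR = 6.487×10^-4 + 8.180 + 0.2641 = 8.445 K/W
Q = ΔT/ΣR = (-182 °C − 19.6 °C)/8.445 = -23.87 W
From the inner boundary to the aerogel blanket/cellular glass interface, ΣR_partial = 8.181 K/W.
T_interface = T_in − Q·ΣR_partial = -182 °C − (-23.87)(8.181) = 13.3 °C

T = 13.3 °C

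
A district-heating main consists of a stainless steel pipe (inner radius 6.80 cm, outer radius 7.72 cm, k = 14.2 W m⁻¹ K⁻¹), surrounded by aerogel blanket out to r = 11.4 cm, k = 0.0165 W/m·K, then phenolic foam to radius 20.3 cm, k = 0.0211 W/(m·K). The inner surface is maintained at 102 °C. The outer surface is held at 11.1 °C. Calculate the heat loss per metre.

Treat each layer as a resistance in series:
  R'_stainless steel = ln(0.0772/0.0680)/(2πk) = 0.1269/(2π·14.2) = 0.001422 m·K/W
  R'_aerogel blanket = ln(0.114/0.0772)/(2πk) = 0.3898/(2π·0.0165) = 3.760 m·K/W
  R'_phenolic foam = ln(0.203/0.114)/(2πk) = 0.5770/(2π·0.0211) = 4.352 m·K/W
ΣR = 0.001422 + 3.760 + 4.352 = 8.113 m·K/W
Q' = ΔT/ΣR = (102 °C − 11.1 °C)/8.113 = 11.2 W/m

Q' = 11.2 W/m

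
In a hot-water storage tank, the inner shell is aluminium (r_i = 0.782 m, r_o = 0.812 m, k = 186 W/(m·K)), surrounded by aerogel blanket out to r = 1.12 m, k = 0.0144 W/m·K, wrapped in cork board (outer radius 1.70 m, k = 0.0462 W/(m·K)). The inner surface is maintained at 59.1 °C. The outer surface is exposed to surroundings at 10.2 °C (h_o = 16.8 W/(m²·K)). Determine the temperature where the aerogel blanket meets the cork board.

T = 20.9 °C

Resistance network (inner→outer):
  R_aluminium = (1/0.782 − 1/0.812)/(4πk) = 0.04725/(4π·186) = 2.021×10^-5 K/W
  R_aerogel blanket = (1/0.812 − 1/1.12)/(4πk) = 0.3387/(4π·0.0144) = 1.872 K/W
  R_cork board = (1/1.12 − 1/1.70)/(4πk) = 0.3046/(4π·0.0462) = 0.5247 K/W
  R_conv,out = 1/(4πr²h) = 1/(4π·1.70²·16.8) = 0.001639 K/W
ΣR = 2.021×10^-5 + 1.872 + 0.5247 + 0.001639 = 2.398 K/W
Q = ΔT/ΣR = (59.1 °C − 10.2 °C)/2.398 = 20.39 W
From the inner boundary to the aerogel blanket/cork board interface, ΣR_partial = 1.872 K/W.
T_interface = T_in − Q·ΣR_partial = 59.1 °C − (20.39)(1.872) = 20.9 °C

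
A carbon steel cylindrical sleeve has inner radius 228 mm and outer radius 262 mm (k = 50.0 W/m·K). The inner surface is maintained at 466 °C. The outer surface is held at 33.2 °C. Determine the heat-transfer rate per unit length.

Q' = 2πk·ΔT/ln(r₂/r₁) = 2π × 50.0 × 432.8 / ln(0.262/0.228) = 9.78×10^5 W/m

Q' = 978 kW/m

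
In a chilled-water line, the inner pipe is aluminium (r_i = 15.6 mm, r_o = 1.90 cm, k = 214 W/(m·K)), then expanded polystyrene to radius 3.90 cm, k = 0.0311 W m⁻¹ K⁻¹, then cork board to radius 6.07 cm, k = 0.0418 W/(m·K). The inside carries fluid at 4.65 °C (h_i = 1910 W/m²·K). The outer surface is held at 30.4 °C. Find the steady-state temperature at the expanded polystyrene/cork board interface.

T = 22.3 °C

Treat each layer as a resistance in series:
  R'_conv,in = 1/(2πr h) = 1/(2π·0.0156·1910) = 0.005341 m·K/W
  R'_aluminium = ln(0.0190/0.0156)/(2πk) = 0.1972/(2π·214) = 1.466×10^-4 m·K/W
  R'_expanded polystyrene = ln(0.0390/0.0190)/(2πk) = 0.7191/(2π·0.0311) = 3.680 m·K/W
  R'_cork board = ln(0.0607/0.0390)/(2πk) = 0.4424/(2π·0.0418) = 1.684 m·K/W
ΣR = 0.005341 + 1.466×10^-4 + 3.680 + 1.684 = 5.369 m·K/W
Q' = ΔT/ΣR = (4.65 °C − 30.4 °C)/5.369 = -4.796 W/m
From the inner boundary to the expanded polystyrene/cork board interface, ΣR_partial = 3.685 m·K/W.
T_interface = T_in − Q'·ΣR_partial = 4.65 °C − (-4.796)(3.685) = 22.3 °C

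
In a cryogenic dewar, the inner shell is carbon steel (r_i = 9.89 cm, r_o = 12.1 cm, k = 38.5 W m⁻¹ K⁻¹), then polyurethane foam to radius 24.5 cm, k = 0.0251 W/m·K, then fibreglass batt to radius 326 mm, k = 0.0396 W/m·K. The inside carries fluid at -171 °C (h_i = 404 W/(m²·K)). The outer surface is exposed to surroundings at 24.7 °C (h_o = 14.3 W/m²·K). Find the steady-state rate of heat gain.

Q = 12.7 W

Treat each layer as a resistance in series:
  R_conv,in = 1/(4πr²h) = 1/(4π·0.0989²·404) = 0.02014 K/W
  R_carbon steel = (1/0.0989 − 1/0.121)/(4πk) = 1.847/(4π·38.5) = 0.003817 K/W
  R_polyurethane foam = (1/0.121 − 1/0.245)/(4πk) = 4.183/(4π·0.0251) = 13.26 K/W
  R_fibreglass batt = (1/0.245 − 1/0.326)/(4πk) = 1.014/(4π·0.0396) = 2.038 K/W
  R_conv,out = 1/(4πr²h) = 1/(4π·0.326²·14.3) = 0.05236 K/W
ΣR = 0.02014 + 0.003817 + 13.26 + 2.038 + 0.05236 = 15.37 K/W
Q = ΔT/ΣR = (-171 °C − 24.7 °C)/15.37 = -12.7 W
(Negative Q ⇒ heat flows inward; heat gain = 12.7 W.)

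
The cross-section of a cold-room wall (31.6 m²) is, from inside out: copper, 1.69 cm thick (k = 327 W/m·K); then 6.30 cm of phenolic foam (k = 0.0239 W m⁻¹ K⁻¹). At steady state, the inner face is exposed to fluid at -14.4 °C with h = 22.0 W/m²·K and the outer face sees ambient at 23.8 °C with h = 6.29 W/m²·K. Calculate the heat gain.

Series thermal resistances, inner to outer:
  R_conv,in = 1/(hA) = 1/(22.0·31.6) = 0.001438 K/W
  R_copper = L/(kA) = 0.0169/(327·31.6) = 1.636×10^-6 K/W
  R_phenolic foam = L/(kA) = 0.0630/(0.0239·31.6) = 0.08342 K/W
  R_conv,out = 1/(hA) = 1/(6.29·31.6) = 0.005031 K/W
ΣR = 0.001438 + 1.636×10^-6 + 0.08342 + 0.005031 = 0.08989 K/W
Q = ΔT/ΣR = (-14.4 °C − 23.8 °C)/0.08989 = -425 W
(Negative Q ⇒ heat flows inward; heat gain = 425 W.)

Q = 425 W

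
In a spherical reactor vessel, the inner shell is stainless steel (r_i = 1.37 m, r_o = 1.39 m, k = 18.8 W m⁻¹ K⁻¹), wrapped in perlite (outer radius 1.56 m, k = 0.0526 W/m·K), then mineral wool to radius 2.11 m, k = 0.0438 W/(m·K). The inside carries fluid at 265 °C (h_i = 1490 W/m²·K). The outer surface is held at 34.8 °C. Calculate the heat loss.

Resistance network (inner→outer):
  R_conv,in = 1/(4πr²h) = 1/(4π·1.37²·1490) = 2.846×10^-5 K/W
  R_stainless steel = (1/1.37 − 1/1.39)/(4πk) = 0.01050/(4π·18.8) = 4.446×10^-5 K/W
  R_perlite = (1/1.39 − 1/1.56)/(4πk) = 0.07840/(4π·0.0526) = 0.1186 K/W
  R_mineral wool = (1/1.56 − 1/2.11)/(4πk) = 0.1671/(4π·0.0438) = 0.3036 K/W
ΣR = 2.846×10^-5 + 4.446×10^-5 + 0.1186 + 0.3036 = 0.4223 K/W
Q = ΔT/ΣR = (265 °C − 34.8 °C)/0.4223 = 545 W

Q = 545 W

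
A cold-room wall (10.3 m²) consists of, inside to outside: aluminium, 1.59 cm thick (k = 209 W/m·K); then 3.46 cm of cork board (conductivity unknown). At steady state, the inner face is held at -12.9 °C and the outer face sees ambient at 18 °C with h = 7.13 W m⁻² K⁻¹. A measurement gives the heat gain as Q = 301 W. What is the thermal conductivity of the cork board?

ΣR = ΔT/Q = |-12.9 − 18|/301 = 0.1027 K/W
Known resistances:
  R_aluminium = L/(kA) = 0.0159/(209·10.3) = 7.386×10^-6 K/W
  R_conv,out = 1/(hA) = 1/(7.13·10.3) = 0.01362 K/W
R_cork board = ΣR − ΣR_known = 0.1027 − 0.01363 = 0.08907 K/W
L/(kA) = 0.08907 ⇒ k = 0.0346/(0.08907·10.3) = 0.0377 W/m·K

k = 0.0377 W/m·K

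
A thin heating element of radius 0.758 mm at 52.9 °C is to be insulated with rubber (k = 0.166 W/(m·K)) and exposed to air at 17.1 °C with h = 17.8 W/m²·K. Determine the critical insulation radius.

For a cylinder, r_cr = k_ins/h = 0.166/17.8 = 0.00933 m = 0.933 cm

r_cr = 0.933 cm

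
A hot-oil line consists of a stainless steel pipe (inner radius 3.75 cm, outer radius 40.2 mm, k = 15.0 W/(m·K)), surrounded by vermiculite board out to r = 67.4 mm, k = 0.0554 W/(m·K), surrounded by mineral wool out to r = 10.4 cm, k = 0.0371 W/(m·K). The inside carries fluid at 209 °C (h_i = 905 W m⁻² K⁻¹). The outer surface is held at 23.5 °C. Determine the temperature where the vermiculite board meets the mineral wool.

Series thermal resistances, inner to outer:
  R'_conv,in = 1/(2πr h) = 1/(2π·0.0375·905) = 0.004690 m·K/W
  R'_stainless steel = ln(0.0402/0.0375)/(2πk) = 0.06953/(2π·15.0) = 7.377×10^-4 m·K/W
  R'_vermiculite board = ln(0.0674/0.0402)/(2πk) = 0.5168/(2π·0.0554) = 1.485 m·K/W
  R'_mineral wool = ln(0.104/0.0674)/(2πk) = 0.4337/(2π·0.0371) = 1.861 m·K/W
ΣR = 0.004690 + 7.377×10^-4 + 1.485 + 1.861 = 3.351 m·K/W
Q' = ΔT/ΣR = (209 °C − 23.5 °C)/3.351 = 55.36 W/m
From the inner boundary to the vermiculite board/mineral wool interface, ΣR_partial = 1.490 m·K/W.
T_interface = T_in − Q'·ΣR_partial = 209 °C − (55.36)(1.490) = 127 °C

T = 127 °C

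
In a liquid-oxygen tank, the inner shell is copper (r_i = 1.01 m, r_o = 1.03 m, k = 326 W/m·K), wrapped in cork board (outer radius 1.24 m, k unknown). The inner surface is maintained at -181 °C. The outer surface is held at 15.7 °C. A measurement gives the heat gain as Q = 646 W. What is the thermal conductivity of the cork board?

ΣR = ΔT/Q = |-181 − 15.7|/646 = 0.3045 K/W
Known resistances:
  R_copper = (1/1.01 − 1/1.03)/(4πk) = 0.01923/(4π·326) = 4.693×10^-6 K/W
R_cork board = ΣR − ΣR_known = 0.3045 − 4.693×10^-6 = 0.3045 K/W
(1/r₁−1/r₂)/(4πk) = 0.3045 ⇒ k = 0.1644/(4π·0.3045) = 0.0430 W/m·K

k = 0.0430 W/m·K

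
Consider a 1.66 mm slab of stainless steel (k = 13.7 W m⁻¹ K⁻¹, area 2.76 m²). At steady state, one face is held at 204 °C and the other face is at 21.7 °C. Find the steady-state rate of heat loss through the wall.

Q = 4.15×10^6 W

Q = kA·ΔT/L = 13.7 × 2.76 × |204 °C − 21.7 °C| / 0.00166 = 4.15×10^6 W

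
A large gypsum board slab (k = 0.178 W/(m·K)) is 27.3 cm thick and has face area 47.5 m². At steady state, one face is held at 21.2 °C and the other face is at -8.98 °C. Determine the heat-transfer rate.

Q = 935 W

Q = kA·ΔT/L = 0.178 × 47.5 × |21.2 °C − -8.98 °C| / 0.273 = 935 W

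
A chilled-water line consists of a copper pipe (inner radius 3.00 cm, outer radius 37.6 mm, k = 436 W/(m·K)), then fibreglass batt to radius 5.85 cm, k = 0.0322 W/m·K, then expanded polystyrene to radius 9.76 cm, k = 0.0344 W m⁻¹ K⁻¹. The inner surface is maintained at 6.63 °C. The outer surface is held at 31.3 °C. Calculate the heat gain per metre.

Q' = 5.42 W/m

Series thermal resistances, inner to outer:
  R'_copper = ln(0.0376/0.0300)/(2πk) = 0.2258/(2π·436) = 8.243×10^-5 m·K/W
  R'_fibreglass batt = ln(0.0585/0.0376)/(2πk) = 0.4420/(2π·0.0322) = 2.185 m·K/W
  R'_expanded polystyrene = ln(0.0976/0.0585)/(2πk) = 0.5119/(2π·0.0344) = 2.368 m·K/W
ΣR = 8.243×10^-5 + 2.185 + 2.368 = 4.553 m·K/W
Q' = ΔT/ΣR = (6.63 °C − 31.3 °C)/4.553 = -5.42 W/m
(Negative Q' ⇒ heat flows inward; heat gain = 5.42 W/m.)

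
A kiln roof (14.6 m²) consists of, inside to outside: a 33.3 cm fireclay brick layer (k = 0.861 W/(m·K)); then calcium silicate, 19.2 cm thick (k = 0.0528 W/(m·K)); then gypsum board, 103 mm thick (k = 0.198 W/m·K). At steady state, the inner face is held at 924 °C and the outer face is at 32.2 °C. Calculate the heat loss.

Resistance network (inner→outer):
  R_fireclay brick = L/(kA) = 0.333/(0.861·14.6) = 0.02649 K/W
  R_calcium silicate = L/(kA) = 0.192/(0.0528·14.6) = 0.2491 K/W
  R_gypsum board = L/(kA) = 0.103/(0.198·14.6) = 0.03563 K/W
ΣR = 0.02649 + 0.2491 + 0.03563 = 0.3112 K/W
Q = ΔT/ΣR = (924 °C − 32.2 °C)/0.3112 = 2870 W

Q = 2.87 kW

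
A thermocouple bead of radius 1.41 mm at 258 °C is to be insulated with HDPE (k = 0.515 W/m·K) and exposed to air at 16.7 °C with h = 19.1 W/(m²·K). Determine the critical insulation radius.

r_cr = 5.39 cm

For a sphere, r_cr = 2k_ins/h = 2·0.515/19.1 = 0.0539 m = 5.39 cm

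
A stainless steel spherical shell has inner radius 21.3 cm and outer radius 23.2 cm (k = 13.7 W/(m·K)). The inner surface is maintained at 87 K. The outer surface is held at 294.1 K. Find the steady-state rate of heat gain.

Q = 92.7 kW

Q = 4πk·ΔT/(1/r₁ − 1/r₂) = 4π × 13.7 × 207.1 / (1/0.213 − 1/0.232) = 92700 W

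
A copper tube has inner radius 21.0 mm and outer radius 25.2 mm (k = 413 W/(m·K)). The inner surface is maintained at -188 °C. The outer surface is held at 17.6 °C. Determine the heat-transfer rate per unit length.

Q' = 2930 kW/m

Q' = 2πk·ΔT/ln(r₂/r₁) = 2π × 413 × 205.6 / ln(0.0252/0.0210) = 2.93×10^6 W/m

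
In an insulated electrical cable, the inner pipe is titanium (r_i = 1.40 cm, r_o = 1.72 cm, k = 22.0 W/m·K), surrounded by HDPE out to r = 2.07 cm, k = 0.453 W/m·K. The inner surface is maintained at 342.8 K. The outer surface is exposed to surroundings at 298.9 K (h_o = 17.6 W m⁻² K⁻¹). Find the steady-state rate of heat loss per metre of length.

Treat each layer as a resistance in series:
  R'_titanium = ln(0.0172/0.0140)/(2πk) = 0.2059/(2π·22.0) = 0.001489 m·K/W
  R'_HDPE = ln(0.0207/0.0172)/(2πk) = 0.1852/(2π·0.453) = 0.06508 m·K/W
  R'_conv,out = 1/(2πr h) = 1/(2π·0.0207·17.6) = 0.4369 m·K/W
ΣR = 0.001489 + 0.06508 + 0.4369 = 0.5035 m·K/W
Q' = ΔT/ΣR = (342.8 K − 298.9 K)/0.5035 = 87.2 W/m

Q' = 87.2 W/m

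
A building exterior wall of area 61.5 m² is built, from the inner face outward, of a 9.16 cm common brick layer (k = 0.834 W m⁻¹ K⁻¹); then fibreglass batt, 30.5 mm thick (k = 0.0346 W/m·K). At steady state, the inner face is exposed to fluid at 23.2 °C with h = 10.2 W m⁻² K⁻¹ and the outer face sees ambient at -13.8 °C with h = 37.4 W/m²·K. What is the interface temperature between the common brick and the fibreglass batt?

Treat each layer as a resistance in series:
  R_conv,in = 1/(hA) = 1/(10.2·61.5) = 0.001594 K/W
  R_common brick = L/(kA) = 0.0916/(0.834·61.5) = 0.001786 K/W
  R_fibreglass batt = L/(kA) = 0.0305/(0.0346·61.5) = 0.01433 K/W
  R_conv,out = 1/(hA) = 1/(37.4·61.5) = 4.348×10^-4 K/W
ΣR = 0.001594 + 0.001786 + 0.01433 + 4.348×10^-4 = 0.01814 K/W
Q = ΔT/ΣR = (23.2 °C − -13.8 °C)/0.01814 = 2040 W
From the inner boundary to the common brick/fibreglass batt interface, ΣR_partial = 0.003380 K/W.
T_interface = T_in − Q·ΣR_partial = 23.2 °C − (2040)(0.003380) = 16.3 °C

T = 16.3 °C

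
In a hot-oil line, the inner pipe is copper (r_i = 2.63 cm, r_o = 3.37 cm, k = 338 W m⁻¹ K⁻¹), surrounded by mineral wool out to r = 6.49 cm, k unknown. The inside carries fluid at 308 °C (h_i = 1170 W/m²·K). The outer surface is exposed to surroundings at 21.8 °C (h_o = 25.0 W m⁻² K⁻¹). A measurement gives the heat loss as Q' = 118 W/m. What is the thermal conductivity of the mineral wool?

k = 0.0449 W/m·K

ΣR = ΔT/Q' = |308 − 21.8|/118 = 2.425 m·K/W
Known resistances:
  R'_conv,in = 1/(2πr h) = 1/(2π·0.0263·1170) = 0.005172 m·K/W
  R'_copper = ln(0.0337/0.0263)/(2πk) = 0.2479/(2π·338) = 1.167×10^-4 m·K/W
  R'_conv,out = 1/(2πr h) = 1/(2π·0.0649·25.0) = 0.09809 m·K/W
R_mineral wool = ΣR − ΣR_known = 2.425 − 0.1034 = 2.322 m·K/W
ln(r₂/r₁)/(2πk) = 2.322 ⇒ k = 0.6553/(2π·2.322) = 0.0449 W/m·K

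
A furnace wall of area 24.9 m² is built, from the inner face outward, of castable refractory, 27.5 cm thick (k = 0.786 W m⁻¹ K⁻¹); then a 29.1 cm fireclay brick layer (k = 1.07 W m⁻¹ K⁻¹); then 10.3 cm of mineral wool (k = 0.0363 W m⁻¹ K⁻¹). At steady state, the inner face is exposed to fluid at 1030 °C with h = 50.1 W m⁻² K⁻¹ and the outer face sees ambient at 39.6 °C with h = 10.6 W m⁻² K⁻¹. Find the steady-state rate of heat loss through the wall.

Resistance network (inner→outer):
  R_conv,in = 1/(hA) = 1/(50.1·24.9) = 8.016×10^-4 K/W
  R_castable refractory = L/(kA) = 0.275/(0.786·24.9) = 0.01405 K/W
  R_fireclay brick = L/(kA) = 0.291/(1.07·24.9) = 0.01092 K/W
  R_mineral wool = L/(kA) = 0.103/(0.0363·24.9) = 0.1140 K/W
  R_conv,out = 1/(hA) = 1/(10.6·24.9) = 0.003789 K/W
ΣR = 8.016×10^-4 + 0.01405 + 0.01092 + 0.1140 + 0.003789 = 0.1436 K/W
Q = ΔT/ΣR = (1030 °C − 39.6 °C)/0.1436 = 6900 W

Q = 6.90 kW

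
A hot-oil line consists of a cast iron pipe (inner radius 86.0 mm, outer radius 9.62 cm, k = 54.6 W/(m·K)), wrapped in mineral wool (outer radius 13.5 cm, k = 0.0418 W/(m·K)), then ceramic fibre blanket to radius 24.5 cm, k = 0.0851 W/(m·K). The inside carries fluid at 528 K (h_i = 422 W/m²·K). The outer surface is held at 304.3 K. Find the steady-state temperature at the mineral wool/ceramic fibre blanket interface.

T = 408 K

Treat each layer as a resistance in series:
  R'_conv,in = 1/(2πr h) = 1/(2π·0.0860·422) = 0.004385 m·K/W
  R'_cast iron = ln(0.0962/0.0860)/(2πk) = 0.1121/(2π·54.6) = 3.267×10^-4 m·K/W
  R'_mineral wool = ln(0.135/0.0962)/(2πk) = 0.3388/(2π·0.0418) = 1.290 m·K/W
  R'_ceramic fibre blanket = ln(0.245/0.135)/(2πk) = 0.5960/(2π·0.0851) = 1.115 m·K/W
ΣR = 0.004385 + 3.267×10^-4 + 1.290 + 1.115 = 2.410 m·K/W
Q' = ΔT/ΣR = (528 K − 304.3 K)/2.410 = 92.82 W/m
From the inner boundary to the mineral wool/ceramic fibre blanket interface, ΣR_partial = 1.295 m·K/W.
T_interface = T_in − Q'·ΣR_partial = 528 K − (92.82)(1.295) = 408 K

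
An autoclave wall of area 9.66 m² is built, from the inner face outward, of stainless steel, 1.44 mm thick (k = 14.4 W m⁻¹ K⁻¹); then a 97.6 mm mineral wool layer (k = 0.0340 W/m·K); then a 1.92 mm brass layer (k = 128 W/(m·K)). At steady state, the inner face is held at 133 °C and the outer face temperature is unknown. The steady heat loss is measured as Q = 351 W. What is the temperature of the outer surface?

T_out = 28.7 °C

Sum the resistances:
  R_stainless steel = L/(kA) = 0.00144/(14.4·9.66) = 1.035×10^-5 K/W
  R_mineral wool = L/(kA) = 0.0976/(0.0340·9.66) = 0.2972 K/W
  R_brass = L/(kA) = 0.00192/(128·9.66) = 1.553×10^-6 K/W
ΣR = 0.2972 K/W
ΔT = Q·ΣR = 351 × 0.2972 = 104.3 K
Heat flows outward, so T_out = T_in − ΔT = 133 − 104.3 = 28.7 °C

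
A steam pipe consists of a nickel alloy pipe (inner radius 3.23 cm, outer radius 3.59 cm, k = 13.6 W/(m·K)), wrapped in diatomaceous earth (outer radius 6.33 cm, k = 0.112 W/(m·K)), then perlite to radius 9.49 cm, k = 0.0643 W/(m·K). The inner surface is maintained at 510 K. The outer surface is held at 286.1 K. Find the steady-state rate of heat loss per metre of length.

Treat each layer as a resistance in series:
  R'_nickel alloy = ln(0.0359/0.0323)/(2πk) = 0.1057/(2π·13.6) = 0.001237 m·K/W
  R'_diatomaceous earth = ln(0.0633/0.0359)/(2πk) = 0.5671/(2π·0.112) = 0.8059 m·K/W
  R'_perlite = ln(0.0949/0.0633)/(2πk) = 0.4049/(2π·0.0643) = 1.002 m·K/W
ΣR = 0.001237 + 0.8059 + 1.002 = 1.809 m·K/W
Q' = ΔT/ΣR = (510 K − 286.1 K)/1.809 = 124 W/m

Q' = 124 W/m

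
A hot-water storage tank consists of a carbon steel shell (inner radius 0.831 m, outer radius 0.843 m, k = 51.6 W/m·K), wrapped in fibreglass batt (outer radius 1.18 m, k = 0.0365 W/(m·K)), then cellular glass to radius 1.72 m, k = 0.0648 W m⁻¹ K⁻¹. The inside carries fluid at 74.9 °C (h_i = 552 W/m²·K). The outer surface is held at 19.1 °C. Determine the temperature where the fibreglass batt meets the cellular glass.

T = 36.2 °C

Resistance network (inner→outer):
  R_conv,in = 1/(4πr²h) = 1/(4π·0.831²·552) = 2.088×10^-4 K/W
  R_carbon steel = (1/0.831 − 1/0.843)/(4πk) = 0.01713/(4π·51.6) = 2.642×10^-5 K/W
  R_fibreglass batt = (1/0.843 − 1/1.18)/(4πk) = 0.3388/(4π·0.0365) = 0.7386 K/W
  R_cellular glass = (1/1.18 − 1/1.72)/(4πk) = 0.2661/(4π·0.0648) = 0.3267 K/W
ΣR = 2.088×10^-4 + 2.642×10^-5 + 0.7386 + 0.3267 = 1.066 K/W
Q = ΔT/ΣR = (74.9 °C − 19.1 °C)/1.066 = 52.35 W
From the inner boundary to the fibreglass batt/cellular glass interface, ΣR_partial = 0.7388 K/W.
T_interface = T_in − Q·ΣR_partial = 74.9 °C − (52.35)(0.7388) = 36.2 °C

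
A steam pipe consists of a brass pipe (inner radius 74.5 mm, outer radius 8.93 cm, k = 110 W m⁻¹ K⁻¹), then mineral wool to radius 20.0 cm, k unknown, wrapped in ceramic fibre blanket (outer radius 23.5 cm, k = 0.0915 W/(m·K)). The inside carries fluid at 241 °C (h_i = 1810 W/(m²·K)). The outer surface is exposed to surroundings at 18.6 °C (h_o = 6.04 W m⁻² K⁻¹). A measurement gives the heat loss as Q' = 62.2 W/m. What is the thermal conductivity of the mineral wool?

ΣR = ΔT/Q' = |241 − 18.6|/62.2 = 3.576 m·K/W
Known resistances:
  R'_conv,in = 1/(2πr h) = 1/(2π·0.0745·1810) = 0.001180 m·K/W
  R'_brass = ln(0.0893/0.0745)/(2πk) = 0.1812/(2π·110) = 2.622×10^-4 m·K/W
  R'_ceramic fibre blanket = ln(0.235/0.200)/(2πk) = 0.1613/(2π·0.0915) = 0.2805 m·K/W
  R'_conv,out = 1/(2πr h) = 1/(2π·0.235·6.04) = 0.1121 m·K/W
R_mineral wool = ΣR − ΣR_known = 3.576 − 0.3940 = 3.182 m·K/W
ln(r₂/r₁)/(2πk) = 3.182 ⇒ k = 0.8063/(2π·3.182) = 0.0403 W/m·K

k = 0.0403 W/m·K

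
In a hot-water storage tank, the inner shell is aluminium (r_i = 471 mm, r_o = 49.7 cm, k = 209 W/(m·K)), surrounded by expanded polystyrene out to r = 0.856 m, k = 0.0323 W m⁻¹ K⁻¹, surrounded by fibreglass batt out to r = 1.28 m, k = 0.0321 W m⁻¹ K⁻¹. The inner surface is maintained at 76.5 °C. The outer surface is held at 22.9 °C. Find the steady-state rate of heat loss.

Series thermal resistances, inner to outer:
  R_aluminium = (1/0.471 − 1/0.497)/(4πk) = 0.1111/(4π·209) = 4.229×10^-5 K/W
  R_expanded polystyrene = (1/0.497 − 1/0.856)/(4πk) = 0.8438/(4π·0.0323) = 2.079 K/W
  R_fibreglass batt = (1/0.856 − 1/1.28)/(4πk) = 0.3870/(4π·0.0321) = 0.9593 K/W
ΣR = 4.229×10^-5 + 2.079 + 0.9593 = 3.038 K/W
Q = ΔT/ΣR = (76.5 °C − 22.9 °C)/3.038 = 17.6 W

Q = 17.6 W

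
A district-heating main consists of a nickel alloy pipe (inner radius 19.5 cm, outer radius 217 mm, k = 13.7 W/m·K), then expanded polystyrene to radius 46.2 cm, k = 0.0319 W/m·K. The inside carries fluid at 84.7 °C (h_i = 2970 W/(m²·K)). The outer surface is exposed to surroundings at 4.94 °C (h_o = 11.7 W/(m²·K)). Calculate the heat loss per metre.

Q' = 21.0 W/m

Series thermal resistances, inner to outer:
  R'_conv,in = 1/(2πr h) = 1/(2π·0.195·2970) = 2.748×10^-4 m·K/W
  R'_nickel alloy = ln(0.217/0.195)/(2πk) = 0.1069/(2π·13.7) = 0.001242 m·K/W
  R'_expanded polystyrene = ln(0.462/0.217)/(2πk) = 0.7557/(2π·0.0319) = 3.770 m·K/W
  R'_conv,out = 1/(2πr h) = 1/(2π·0.462·11.7) = 0.02944 m·K/W
ΣR = 2.748×10^-4 + 0.001242 + 3.770 + 0.02944 = 3.801 m·K/W
Q' = ΔT/ΣR = (84.7 °C − 4.94 °C)/3.801 = 21.0 W/m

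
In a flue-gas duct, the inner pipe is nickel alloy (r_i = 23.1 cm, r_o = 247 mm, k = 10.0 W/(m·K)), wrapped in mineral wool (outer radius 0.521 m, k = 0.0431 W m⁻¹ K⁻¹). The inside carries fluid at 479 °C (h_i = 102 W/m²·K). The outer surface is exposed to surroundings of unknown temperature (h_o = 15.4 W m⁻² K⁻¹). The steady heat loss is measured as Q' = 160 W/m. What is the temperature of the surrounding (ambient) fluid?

T_out = 33.6 °C

Sum the resistances:
  R'_conv,in = 1/(2πr h) = 1/(2π·0.231·102) = 0.006755 m·K/W
  R'_nickel alloy = ln(0.247/0.231)/(2πk) = 0.06697/(2π·10.0) = 0.001066 m·K/W
  R'_mineral wool = ln(0.521/0.247)/(2πk) = 0.7464/(2π·0.0431) = 2.756 m·K/W
  R'_conv,out = 1/(2πr h) = 1/(2π·0.521·15.4) = 0.01984 m·K/W
ΣR = 2.784 m·K/W
ΔT = Q'·ΣR = 160 × 2.784 = 445.4 K
Heat flows outward, so T_out = T_in − ΔT = 479 − 445.4 = 33.6 °C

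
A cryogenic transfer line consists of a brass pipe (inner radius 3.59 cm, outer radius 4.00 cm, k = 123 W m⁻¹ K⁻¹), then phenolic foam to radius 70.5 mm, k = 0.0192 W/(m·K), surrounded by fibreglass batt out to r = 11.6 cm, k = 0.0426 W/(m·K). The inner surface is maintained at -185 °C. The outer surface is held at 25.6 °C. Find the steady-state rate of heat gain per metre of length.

Q' = 32.1 W/m

Series thermal resistances, inner to outer:
  R'_brass = ln(0.0400/0.0359)/(2πk) = 0.1081/(2π·123) = 1.399×10^-4 m·K/W
  R'_phenolic foam = ln(0.0705/0.0400)/(2πk) = 0.5667/(2π·0.0192) = 4.698 m·K/W
  R'_fibreglass batt = ln(0.116/0.0705)/(2πk) = 0.4980/(2π·0.0426) = 1.860 m·K/W
ΣR = 1.399×10^-4 + 4.698 + 1.860 = 6.558 m·K/W
Q' = ΔT/ΣR = (-185 °C − 25.6 °C)/6.558 = -32.1 W/m
(Negative Q' ⇒ heat flows inward; heat gain = 32.1 W/m.)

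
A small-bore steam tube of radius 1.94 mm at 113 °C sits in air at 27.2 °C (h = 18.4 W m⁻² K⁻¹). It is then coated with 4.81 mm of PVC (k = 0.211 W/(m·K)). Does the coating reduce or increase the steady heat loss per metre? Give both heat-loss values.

Critical radius for a cylinder: r_cr = k/h = 0.0115 m = 1.15 cm.
Outer radius after coating: r₂ = 0.00194 + 0.00481 = 0.00675 m.
Since r₁ < r_cr and r₂ ≤ r_cr, the coating moves toward the maximum at r_cr — heat loss rises.
Bare: R = 1/(2πr₁h) = 4.459 m·K/W; Q = 85.8/4.459 = 19.2 W/m.
Coated: R = R_cond + R_conv = 2.222 m·K/W; Q = 85.8/2.222 = 38.6 W/m.

increases: 19.2 → 38.6 W/m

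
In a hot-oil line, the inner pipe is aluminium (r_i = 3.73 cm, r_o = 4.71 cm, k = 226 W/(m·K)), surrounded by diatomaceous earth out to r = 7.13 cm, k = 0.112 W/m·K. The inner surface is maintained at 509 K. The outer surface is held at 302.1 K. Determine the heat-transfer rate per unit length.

Treat each layer as a resistance in series:
  R'_aluminium = ln(0.0471/0.0373)/(2πk) = 0.2333/(2π·226) = 1.643×10^-4 m·K/W
  R'_diatomaceous earth = ln(0.0713/0.0471)/(2πk) = 0.4146/(2π·0.112) = 0.5892 m·K/W
ΣR = 1.643×10^-4 + 0.5892 = 0.5894 m·K/W
Q' = ΔT/ΣR = (509 K − 302.1 K)/0.5894 = 351 W/m

Q' = 351 W/m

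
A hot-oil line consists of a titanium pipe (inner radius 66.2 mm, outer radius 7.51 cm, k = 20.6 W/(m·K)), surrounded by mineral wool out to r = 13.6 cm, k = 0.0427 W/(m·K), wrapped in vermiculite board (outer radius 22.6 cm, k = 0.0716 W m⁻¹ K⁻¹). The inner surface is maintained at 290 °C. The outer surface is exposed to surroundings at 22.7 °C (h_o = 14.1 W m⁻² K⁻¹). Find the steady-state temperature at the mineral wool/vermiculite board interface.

T = 116 °C

Treat each layer as a resistance in series:
  R'_titanium = ln(0.0751/0.0662)/(2πk) = 0.1261/(2π·20.6) = 9.746×10^-4 m·K/W
  R'_mineral wool = ln(0.136/0.0751)/(2πk) = 0.5938/(2π·0.0427) = 2.213 m·K/W
  R'_vermiculite board = ln(0.226/0.136)/(2πk) = 0.5079/(2π·0.0716) = 1.129 m·K/W
  R'_conv,out = 1/(2πr h) = 1/(2π·0.226·14.1) = 0.04995 m·K/W
ΣR = 9.746×10^-4 + 2.213 + 1.129 + 0.04995 = 3.393 m·K/W
Q' = ΔT/ΣR = (290 °C − 22.7 °C)/3.393 = 78.78 W/m
From the inner boundary to the mineral wool/vermiculite board interface, ΣR_partial = 2.214 m·K/W.
T_interface = T_in − Q'·ΣR_partial = 290 °C − (78.78)(2.214) = 116 °C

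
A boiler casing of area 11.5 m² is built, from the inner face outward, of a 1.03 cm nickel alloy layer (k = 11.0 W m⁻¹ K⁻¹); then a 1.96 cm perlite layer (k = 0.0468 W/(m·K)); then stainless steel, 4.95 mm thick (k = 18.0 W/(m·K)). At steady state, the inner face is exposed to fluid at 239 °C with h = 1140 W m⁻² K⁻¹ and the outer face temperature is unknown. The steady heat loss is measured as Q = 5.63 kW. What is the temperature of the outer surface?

Sum the resistances:
  R_conv,in = 1/(hA) = 1/(1140·11.5) = 7.628×10^-5 K/W
  R_nickel alloy = L/(kA) = 0.0103/(11.0·11.5) = 8.142×10^-5 K/W
  R_perlite = L/(kA) = 0.0196/(0.0468·11.5) = 0.03642 K/W
  R_stainless steel = L/(kA) = 0.00495/(18.0·11.5) = 2.391×10^-5 K/W
ΣR = 0.03660 K/W
ΔT = Q·ΣR = 5630 × 0.03660 = 206.1 K
Heat flows outward, so T_out = T_in − ΔT = 239 − 206.1 = 32.9 °C

T_out = 32.9 °C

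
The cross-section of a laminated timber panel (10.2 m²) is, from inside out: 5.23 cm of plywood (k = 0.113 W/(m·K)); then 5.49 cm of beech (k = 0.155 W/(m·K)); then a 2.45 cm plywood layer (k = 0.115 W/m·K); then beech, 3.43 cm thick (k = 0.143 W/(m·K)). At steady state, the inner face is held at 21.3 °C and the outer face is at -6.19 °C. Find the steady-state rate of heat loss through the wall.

Series thermal resistances, inner to outer:
  R_plywood = L/(kA) = 0.0523/(0.113·10.2) = 0.04538 K/W
  R_beech = L/(kA) = 0.0549/(0.155·10.2) = 0.03472 K/W
  R_plywood = L/(kA) = 0.0245/(0.115·10.2) = 0.02089 K/W
  R_beech = L/(kA) = 0.0343/(0.143·10.2) = 0.02352 K/W
ΣR = 0.04538 + 0.03472 + 0.02089 + 0.02352 = 0.1245 K/W
Q = ΔT/ΣR = (21.3 °C − -6.19 °C)/0.1245 = 221 W

Q = 221 W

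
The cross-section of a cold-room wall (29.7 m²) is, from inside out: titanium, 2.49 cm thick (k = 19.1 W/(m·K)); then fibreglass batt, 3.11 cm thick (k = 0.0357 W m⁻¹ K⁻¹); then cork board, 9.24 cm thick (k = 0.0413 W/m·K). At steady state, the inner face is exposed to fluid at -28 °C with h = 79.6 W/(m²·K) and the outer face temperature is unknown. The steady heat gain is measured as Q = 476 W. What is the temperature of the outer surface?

Series resistances:
  R_conv,in = 1/(hA) = 1/(79.6·29.7) = 4.230×10^-4 K/W
  R_titanium = L/(kA) = 0.0249/(19.1·29.7) = 4.389×10^-5 K/W
  R_fibreglass batt = L/(kA) = 0.0311/(0.0357·29.7) = 0.02933 K/W
  R_cork board = L/(kA) = 0.0924/(0.0413·29.7) = 0.07533 K/W
ΣR = 0.1051 K/W
ΔT = Q·ΣR = 476 × 0.1051 = 50.03 K
Heat flows inward, so T_out = T_in + ΔT = -28 + 50.03 = 22.0 °C

T_out = 22.0 °C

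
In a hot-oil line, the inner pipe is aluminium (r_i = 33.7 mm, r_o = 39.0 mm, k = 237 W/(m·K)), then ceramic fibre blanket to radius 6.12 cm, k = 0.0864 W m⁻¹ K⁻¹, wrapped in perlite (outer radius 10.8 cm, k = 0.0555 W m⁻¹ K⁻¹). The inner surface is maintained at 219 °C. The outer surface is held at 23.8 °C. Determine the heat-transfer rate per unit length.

Q' = 79.4 W/m

Series thermal resistances, inner to outer:
  R'_aluminium = ln(0.0390/0.0337)/(2πk) = 0.1461/(2π·237) = 9.809×10^-5 m·K/W
  R'_ceramic fibre blanket = ln(0.0612/0.0390)/(2πk) = 0.4506/(2π·0.0864) = 0.8300 m·K/W
  R'_perlite = ln(0.108/0.0612)/(2πk) = 0.5680/(2π·0.0555) = 1.629 m·K/W
ΣR = 9.809×10^-5 + 0.8300 + 1.629 = 2.459 m·K/W
Q' = ΔT/ΣR = (219 °C − 23.8 °C)/2.459 = 79.4 W/m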